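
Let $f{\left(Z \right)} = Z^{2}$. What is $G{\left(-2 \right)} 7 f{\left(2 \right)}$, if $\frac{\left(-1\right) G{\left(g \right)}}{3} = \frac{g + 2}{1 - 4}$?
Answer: $0$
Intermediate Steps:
$G{\left(g \right)} = 2 + g$ ($G{\left(g \right)} = - 3 \frac{g + 2}{1 - 4} = - 3 \frac{2 + g}{-3} = - 3 \left(2 + g\right) \left(- \frac{1}{3}\right) = - 3 \left(- \frac{2}{3} - \frac{g}{3}\right) = 2 + g$)
$G{\left(-2 \right)} 7 f{\left(2 \right)} = \left(2 - 2\right) 7 \cdot 2^{2} = 0 \cdot 7 \cdot 4 = 0 \cdot 4 = 0$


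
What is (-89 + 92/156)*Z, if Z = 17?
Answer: -58616/39 ≈ -1503.0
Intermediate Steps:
(-89 + 92/156)*Z = (-89 + 92/156)*17 = (-89 + 92*(1/156))*17 = (-89 + 23/39)*17 = -3448/39*17 = -58616/39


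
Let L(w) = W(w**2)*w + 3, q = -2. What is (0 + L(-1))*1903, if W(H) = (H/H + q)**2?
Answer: 3806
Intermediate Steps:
W(H) = 1 (W(H) = (H/H - 2)**2 = (1 - 2)**2 = (-1)**2 = 1)
L(w) = 3 + w (L(w) = 1*w + 3 = w + 3 = 3 + w)
(0 + L(-1))*1903 = (0 + (3 - 1))*1903 = (0 + 2)*1903 = 2*1903 = 3806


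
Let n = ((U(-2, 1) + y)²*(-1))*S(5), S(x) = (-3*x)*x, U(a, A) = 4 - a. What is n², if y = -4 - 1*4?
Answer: 90000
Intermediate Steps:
S(x) = -3*x²
y = -8 (y = -4 - 4 = -8)
n = 300 (n = (((4 - 1*(-2)) - 8)²*(-1))*(-3*5²) = (((4 + 2) - 8)²*(-1))*(-3*25) = ((6 - 8)²*(-1))*(-75) = ((-2)²*(-1))*(-75) = (4*(-1))*(-75) = -4*(-75) = 300)
n² = 300² = 90000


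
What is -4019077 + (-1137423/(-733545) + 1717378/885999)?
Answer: -290230756081496272/72213348495 ≈ -4.0191e+6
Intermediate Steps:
-4019077 + (-1137423/(-733545) + 1717378/885999) = -4019077 + (-1137423*(-1/733545) + 1717378*(1/885999)) = -4019077 + (379141/244515 + 1717378/885999) = -4019077 + 251947742843/72213348495 = -290230756081496272/72213348495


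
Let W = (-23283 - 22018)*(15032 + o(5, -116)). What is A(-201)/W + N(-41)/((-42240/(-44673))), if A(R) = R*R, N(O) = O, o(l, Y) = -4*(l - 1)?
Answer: -51913507993547/1197222076160 ≈ -43.362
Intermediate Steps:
o(l, Y) = 4 - 4*l (o(l, Y) = -4*(-1 + l) = 4 - 4*l)
A(R) = R**2
W = -680239816 (W = (-23283 - 22018)*(15032 + (4 - 4*5)) = -45301*(15032 + (4 - 20)) = -45301*(15032 - 16) = -45301*15016 = -680239816)
A(-201)/W + N(-41)/((-42240/(-44673))) = (-201)**2/(-680239816) - 41/((-42240/(-44673))) = 40401*(-1/680239816) - 41/((-42240*(-1/44673))) = -40401/680239816 - 41/14080/14891 = -40401/680239816 - 41*14891/14080 = -40401/680239816 - 610531/14080 = -51913507993547/1197222076160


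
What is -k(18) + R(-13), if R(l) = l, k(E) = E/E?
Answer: -14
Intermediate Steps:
k(E) = 1
-k(18) + R(-13) = -1*1 - 13 = -1 - 13 = -14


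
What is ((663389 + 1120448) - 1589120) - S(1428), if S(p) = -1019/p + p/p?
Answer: 278055467/1428 ≈ 1.9472e+5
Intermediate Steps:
S(p) = 1 - 1019/p (S(p) = -1019/p + 1 = 1 - 1019/p)
((663389 + 1120448) - 1589120) - S(1428) = ((663389 + 1120448) - 1589120) - (-1019 + 1428)/1428 = (1783837 - 1589120) - 409/1428 = 194717 - 1*409/1428 = 194717 - 409/1428 = 278055467/1428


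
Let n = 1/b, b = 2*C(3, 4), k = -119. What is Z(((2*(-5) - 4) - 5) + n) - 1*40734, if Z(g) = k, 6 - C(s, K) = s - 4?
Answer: -40853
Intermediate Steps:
C(s, K) = 10 - s (C(s, K) = 6 - (s - 4) = 6 - (-4 + s) = 6 + (4 - s) = 10 - s)
b = 14 (b = 2*(10 - 1*3) = 2*(10 - 3) = 2*7 = 14)
n = 1/14 ≈ 0.071429
Z(g) = -119
Z(((2*(-5) - 4) - 5) + n) - 1*40734 = -119 - 1*40734 = -119 - 40734 = -40853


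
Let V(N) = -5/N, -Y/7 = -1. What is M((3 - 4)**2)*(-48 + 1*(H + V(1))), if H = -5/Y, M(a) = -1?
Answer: 376/7 ≈ 53.714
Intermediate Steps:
Y = 7 (Y = -7*(-1) = 7)
H = -5/7 ≈ -0.71429
M((3 - 4)**2)*(-48 + 1*(H + V(1))) = -(-48 + 1*(-5/7 - 5/1)) = -(-48 + 1*(-5/7 - 5*1)) = -(-48 + 1*(-5/7 - 5)) = -(-48 + 1*(-40/7)) = -(-48 - 40/7) = -1*(-376/7) = 376/7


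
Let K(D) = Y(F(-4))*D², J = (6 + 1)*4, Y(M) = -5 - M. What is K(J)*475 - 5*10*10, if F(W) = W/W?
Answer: -2234900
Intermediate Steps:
F(W) = 1
J = 28 (J = 7*4 = 28)
K(D) = -6*D² (K(D) = (-5 - 1*1)*D² = (-5 - 1)*D² = -6*D²)
K(J)*475 - 5*10*10 = -6*28²*475 - 5*10*10 = -6*784*475 - 50*10 = -4704*475 - 500 = -2234400 - 500 = -2234900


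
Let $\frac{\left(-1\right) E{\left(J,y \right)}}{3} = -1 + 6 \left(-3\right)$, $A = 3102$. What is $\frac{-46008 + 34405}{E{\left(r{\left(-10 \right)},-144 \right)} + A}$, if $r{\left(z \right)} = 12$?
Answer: $- \frac{11603}{3159} \approx -3.673$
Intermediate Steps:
$E{\left(J,y \right)} = 57$ ($E{\left(J,y \right)} = - 3 \left(-1 + 6 \left(-3\right)\right) = - 3 \left(-1 - 18\right) = \left(-3\right) \left(-19\right) = 57$)
$\frac{-46008 + 34405}{E{\left(r{\left(-10 \right)},-144 \right)} + A} = \frac{-46008 + 34405}{57 + 3102} = - \frac{11603}{3159}$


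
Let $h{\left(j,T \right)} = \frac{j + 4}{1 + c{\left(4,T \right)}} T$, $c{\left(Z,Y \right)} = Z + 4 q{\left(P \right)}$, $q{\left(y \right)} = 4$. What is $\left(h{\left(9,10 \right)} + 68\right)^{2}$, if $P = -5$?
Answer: $\frac{2427364}{441} \approx 5504.2$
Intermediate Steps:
$c{\left(Z,Y \right)} = 16 + Z$ ($c{\left(Z,Y \right)} = Z + 4 \cdot 4 = Z + 16 = 16 + Z$)
$h{\left(j,T \right)} = T \left(\frac{4}{21} + \frac{j}{21}\right)$ ($h{\left(j,T \right)} = \frac{j + 4}{1 + \left(16 + 4\right)} T = \frac{4 + j}{1 + 20} T = \frac{4 + j}{21} T = \left(4 + j\right) \frac{1}{21} T = \left(\frac{4}{21} + \frac{j}{21}\right) T = T \left(\frac{4}{21} + \frac{j}{21}\right)$)
$\left(h{\left(9,10 \right)} + 68\right)^{2} = \left(\frac{1}{21} \cdot 10 \left(4 + 9\right) + 68\right)^{2} = \left(\frac{1}{21} \cdot 10 \cdot 13 + 68\right)^{2} = \left(\frac{130}{21} + 68\right)^{2} = \left(\frac{1558}{21}\right)^{2} = \frac{2427364}{441}$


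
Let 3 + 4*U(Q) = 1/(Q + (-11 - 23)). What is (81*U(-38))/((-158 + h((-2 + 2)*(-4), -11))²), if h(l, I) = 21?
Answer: -1953/600608 ≈ -0.0032517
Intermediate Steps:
U(Q) = -¾ + 1/(4*(-34 + Q)) (U(Q) = -¾ + 1/(4*(Q + (-11 - 23))) = -¾ + 1/(4*(Q - 34)) = -¾ + 1/(4*(-34 + Q)))
(81*U(-38))/((-158 + h((-2 + 2)*(-4), -11))²) = (81*((103 - 3*(-38))/(4*(-34 - 38))))/((-158 + 21)²) = (81*((¼)*(103 + 114)/(-72)))/((-137)²) = (81*((¼)*(-1/72)*217))/18769 = (81*(-217/288))*(1/18769) = -1953/32*1/18769 = -1953/600608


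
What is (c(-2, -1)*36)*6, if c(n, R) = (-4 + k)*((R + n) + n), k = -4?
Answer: 8640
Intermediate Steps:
c(n, R) = -16*n - 8*R (c(n, R) = (-4 - 4)*((R + n) + n) = -8*(R + 2*n) = -16*n - 8*R)
(c(-2, -1)*36)*6 = ((-16*(-2) - 8*(-1))*36)*6 = ((32 + 8)*36)*6 = (40*36)*6 = 1440*6 = 8640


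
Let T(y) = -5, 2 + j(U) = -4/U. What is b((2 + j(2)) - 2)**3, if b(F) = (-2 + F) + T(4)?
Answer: -1331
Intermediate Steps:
j(U) = -2 - 4/U
b(F) = -7 + F (b(F) = (-2 + F) - 5 = -7 + F)
b((2 + j(2)) - 2)**3 = (-7 + ((2 + (-2 - 4/2)) - 2))**3 = (-7 + ((2 + (-2 - 4*1/2)) - 2))**3 = (-7 + ((2 + (-2 - 2)) - 2))**3 = (-7 + ((2 - 4) - 2))**3 = (-7 + (-2 - 2))**3 = (-7 - 4)**3 = (-11)**3 = -1331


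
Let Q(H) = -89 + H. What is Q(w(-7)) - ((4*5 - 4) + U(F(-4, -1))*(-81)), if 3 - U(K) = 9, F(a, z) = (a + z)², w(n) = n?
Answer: -598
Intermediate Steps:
U(K) = -6 (U(K) = 3 - 1*9 = 3 - 9 = -6)
Q(w(-7)) - ((4*5 - 4) + U(F(-4, -1))*(-81)) = (-89 - 7) - ((4*5 - 4) - 6*(-81)) = -96 - ((20 - 4) + 486) = -96 - (16 + 486) = -96 - 1*502 = -96 - 502 = -598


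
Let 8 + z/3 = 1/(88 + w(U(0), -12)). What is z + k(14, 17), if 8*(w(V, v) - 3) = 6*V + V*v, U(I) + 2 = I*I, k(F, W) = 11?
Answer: -2399/185 ≈ -12.968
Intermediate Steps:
U(I) = -2 + I**2 (U(I) = -2 + I*I = -2 + I**2)
w(V, v) = 3 + 3*V/4 + V*v/8 (w(V, v) = 3 + (6*V + V*v)/8 = 3 + (3*V/4 + V*v/8) = 3 + 3*V/4 + V*v/8)
z = -4434/185 (z = -24 + 3/(88 + (3 + 3*(-2 + 0**2)/4 + (1/8)*(-2 + 0**2)*(-12))) = -24 + 3/(88 + (3 + 3*(-2 + 0)/4 + (1/8)*(-2 + 0)*(-12))) = -24 + 3/(88 + (3 + (3/4)*(-2) + (1/8)*(-2)*(-12))) = -24 + 3/(88 + (3 - 3/2 + 3)) = -24 + 3/(88 + 9/2) = -24 + 3/(185/2) = -24 + 3*(2/185) = -24 + 6/185 = -4434/185 ≈ -23.968)
z + k(14, 17) = -4434/185 + 11 = -2399/185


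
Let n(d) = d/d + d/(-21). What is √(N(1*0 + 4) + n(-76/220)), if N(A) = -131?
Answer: I*√173401305/1155 ≈ 11.401*I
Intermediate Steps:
n(d) = 1 - d/21 (n(d) = 1 + d*(-1/21) = 1 - d/21)
√(N(1*0 + 4) + n(-76/220)) = √(-131 + (1 - (-76)/(21*220))) = √(-131 + (1 - 1/21*(-19/55))) = √(-131 + (1 + 19/1155)) = √(-131 + 1174/1155) = √(-150131/1155) = I*√173401305/1155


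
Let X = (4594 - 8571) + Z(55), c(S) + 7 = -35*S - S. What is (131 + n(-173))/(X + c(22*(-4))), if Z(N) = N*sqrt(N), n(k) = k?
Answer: 34272/499481 + 2310*sqrt(55)/499481 ≈ 0.10291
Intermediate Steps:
Z(N) = N**(3/2)
c(S) = -7 - 36*S (c(S) = -7 + (-35*S - S) = -7 - 36*S)
X = -3977 + 55*sqrt(55) (X = (4594 - 8571) + 55**(3/2) = -3977 + 55*sqrt(55) ≈ -3569.1)
(131 + n(-173))/(X + c(22*(-4))) = (131 - 173)/((-3977 + 55*sqrt(55)) + (-7 - 792*(-4))) = -42/((-3977 + 55*sqrt(55)) + (-7 - 36*(-88))) = -42/((-3977 + 55*sqrt(55)) + (-7 + 3168)) = -42/((-3977 + 55*sqrt(55)) + 3161) = -42/(-816 + 55*sqrt(55))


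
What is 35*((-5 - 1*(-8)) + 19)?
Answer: 770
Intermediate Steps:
35*((-5 - 1*(-8)) + 19) = 35*((-5 + 8) + 19) = 35*(3 + 19) = 35*22 = 770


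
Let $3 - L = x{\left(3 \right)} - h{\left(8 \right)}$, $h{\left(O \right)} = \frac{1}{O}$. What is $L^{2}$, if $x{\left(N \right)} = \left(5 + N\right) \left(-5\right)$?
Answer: $\frac{119025}{64} \approx 1859.8$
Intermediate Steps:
$x{\left(N \right)} = -25 - 5 N$
$L = \frac{345}{8}$ ($L = 3 - \left(\left(-25 - 15\right) - \frac{1}{8}\right) = 3 - \left(-40 - \frac{1}{8}\right) = 3 - - \frac{321}{8} = 3 + \frac{321}{8} = \frac{345}{8} \approx 43.125$)
$L^{2} = \left(\frac{345}{8}\right)^{2} = \frac{119025}{64}$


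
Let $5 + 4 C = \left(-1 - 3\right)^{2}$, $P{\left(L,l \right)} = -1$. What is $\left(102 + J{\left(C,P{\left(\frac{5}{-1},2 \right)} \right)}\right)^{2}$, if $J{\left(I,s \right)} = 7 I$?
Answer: $\frac{235225}{16} \approx 14702.0$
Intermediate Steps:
$C = \frac{11}{4}$ ($C = - \frac{5}{4} + \frac{\left(-1 - 3\right)^{2}}{4} = - \frac{5}{4} + \frac{\left(-4\right)^{2}}{4} = - \frac{5}{4} + \frac{1}{4} \cdot 16 = - \frac{5}{4} + 4 = \frac{11}{4} \approx 2.75$)
$\left(102 + J{\left(C,P{\left(\frac{5}{-1},2 \right)} \right)}\right)^{2} = \left(102 + 7 \cdot \frac{11}{4}\right)^{2} = \left(102 + \frac{77}{4}\right)^{2} = \left(\frac{485}{4}\right)^{2} = \frac{235225}{16}$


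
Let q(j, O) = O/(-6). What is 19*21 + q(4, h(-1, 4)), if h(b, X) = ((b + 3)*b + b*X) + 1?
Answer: 2399/6 ≈ 399.83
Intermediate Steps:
h(b, X) = 1 + X*b + b*(3 + b) (h(b, X) = ((3 + b)*b + X*b) + 1 = (b*(3 + b) + X*b) + 1 = (X*b + b*(3 + b)) + 1 = 1 + X*b + b*(3 + b))
q(j, O) = -O/6 (q(j, O) = O*(-⅙) = -O/6)
19*21 + q(4, h(-1, 4)) = 19*21 - (1 + (-1)² + 3*(-1) + 4*(-1))/6 = 399 - (1 + 1 - 3 - 4)/6 = 399 - ⅙*(-5) = 399 + ⅚ = 2399/6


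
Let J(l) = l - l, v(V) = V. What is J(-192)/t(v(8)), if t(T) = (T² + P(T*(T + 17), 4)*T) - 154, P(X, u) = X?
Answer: 0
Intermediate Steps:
t(T) = -154 + T² + T²*(17 + T) (t(T) = (T² + (T*(T + 17))*T) - 154 = (T² + (T*(17 + T))*T) - 154 = (T² + T²*(17 + T)) - 154 = -154 + T² + T²*(17 + T))
J(l) = 0
J(-192)/t(v(8)) = 0/(-154 + 8³ + 18*8²) = 0/(-154 + 512 + 18*64) = 0/(-154 + 512 + 1152) = 0/1510 = 0*(1/1510) = 0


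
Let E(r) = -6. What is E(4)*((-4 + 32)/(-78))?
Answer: 28/13 ≈ 2.1538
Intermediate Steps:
E(4)*((-4 + 32)/(-78)) = -6*(-4 + 32)/(-78) = -168*(-1)/78 = -6*(-14/39) = 28/13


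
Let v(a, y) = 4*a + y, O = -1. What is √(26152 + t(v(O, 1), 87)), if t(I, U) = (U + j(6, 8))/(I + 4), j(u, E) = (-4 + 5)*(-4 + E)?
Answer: √26243 ≈ 162.00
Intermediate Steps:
j(u, E) = -4 + E (j(u, E) = 1*(-4 + E) = -4 + E)
v(a, y) = y + 4*a
t(I, U) = (4 + U)/(4 + I) (t(I, U) = (U + (-4 + 8))/(I + 4) = (U + 4)/(4 + I) = (4 + U)/(4 + I))
√(26152 + t(v(O, 1), 87)) = √(26152 + (4 + 87)/(4 + (1 + 4*(-1)))) = √(26152 + 91/(4 + (1 - 4))) = √(26152 + 91/(4 - 3)) = √(26152 + 91/1) = √(26152 + 1*91) = √(26152 + 91) = √26243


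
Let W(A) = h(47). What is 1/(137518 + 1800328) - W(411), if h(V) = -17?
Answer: 32943383/1937846 ≈ 17.000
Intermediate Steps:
W(A) = -17
1/(137518 + 1800328) - W(411) = 1/(137518 + 1800328) - 1*(-17) = 1/1937846 + 17 = 32943383/1937846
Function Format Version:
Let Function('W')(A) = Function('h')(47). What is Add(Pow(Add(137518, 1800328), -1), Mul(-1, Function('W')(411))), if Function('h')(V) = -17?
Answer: Rational(32943383, 1937846) ≈ 17.000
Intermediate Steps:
Function('W')(A) = -17
Add(Pow(Add(137518, 1800328), -1), Mul(-1, Function('W')(411))) = Add(Pow(Add(137518, 1800328), -1), Mul(-1, -17)) = Add(Pow(1937846, -1), 17) = Add(Rational(1, 1937846), 17) = Rational(32943383, 1937846)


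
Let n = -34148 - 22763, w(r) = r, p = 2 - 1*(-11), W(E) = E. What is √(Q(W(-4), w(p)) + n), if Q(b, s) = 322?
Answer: I*√56589 ≈ 237.88*I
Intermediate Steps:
p = 13 (p = 2 + 11 = 13)
n = -56911
√(Q(W(-4), w(p)) + n) = √(322 - 56911) = √(-56589) = I*√56589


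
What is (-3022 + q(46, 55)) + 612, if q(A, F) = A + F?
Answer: -2309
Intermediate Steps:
(-3022 + q(46, 55)) + 612 = (-3022 + (46 + 55)) + 612 = (-3022 + 101) + 612 = -2921 + 612 = -2309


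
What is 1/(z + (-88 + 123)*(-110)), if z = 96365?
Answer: 1/92515 ≈ 1.0809e-5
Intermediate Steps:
1/(z + (-88 + 123)*(-110)) = 1/(96365 + (-88 + 123)*(-110)) = 1/(96365 + 35*(-110)) = 1/(96365 - 3850) = 1/92515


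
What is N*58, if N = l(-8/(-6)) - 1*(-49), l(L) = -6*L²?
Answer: 6670/3 ≈ 2223.3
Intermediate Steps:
N = 115/3 (N = -6*(-8/(-6))² - 1*(-49) = -6*(-8*(-⅙))² + 49 = -6*(4/3)² + 49 = -6*16/9 + 49 = -32/3 + 49 = 115/3 ≈ 38.333)
N*58 = (115/3)*58 = 6670/3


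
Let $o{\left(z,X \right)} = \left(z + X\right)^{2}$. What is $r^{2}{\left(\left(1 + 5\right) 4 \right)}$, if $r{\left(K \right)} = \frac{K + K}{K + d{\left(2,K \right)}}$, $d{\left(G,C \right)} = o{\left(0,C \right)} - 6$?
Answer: $\frac{64}{9801} \approx 0.0065299$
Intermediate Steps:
$o{\left(z,X \right)} = \left(X + z\right)^{2}$
$d{\left(G,C \right)} = -6 + C^{2}$ ($d{\left(G,C \right)} = \left(C + 0\right)^{2} - 6 = C^{2} - 6 = -6 + C^{2}$)
$r{\left(K \right)} = \frac{2 K}{-6 + K + K^{2}}$ ($r{\left(K \right)} = \frac{K + K}{K + \left(-6 + K^{2}\right)} = \frac{2 K}{-6 + K + K^{2}}$)
$r^{2}{\left(\left(1 + 5\right) 4 \right)} = \left(\frac{2 \left(1 + 5\right) 4}{-6 + \left(1 + 5\right) 4 + \left(\left(1 + 5\right) 4\right)^{2}}\right)^{2} = \left(\frac{2 \cdot 6 \cdot 4}{-6 + 6 \cdot 4 + \left(6 \cdot 4\right)^{2}}\right)^{2} = \left(2 \cdot 24 \frac{1}{-6 + 24 + 24^{2}}\right)^{2} = \left(2 \cdot 24 \frac{1}{-6 + 24 + 576}\right)^{2} = \left(2 \cdot 24 \cdot \frac{1}{594}\right)^{2} = \left(\frac{8}{99}\right)^{2} = \frac{64}{9801}$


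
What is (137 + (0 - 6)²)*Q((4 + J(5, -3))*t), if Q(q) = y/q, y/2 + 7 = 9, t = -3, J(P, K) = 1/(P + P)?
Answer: -6920/123 ≈ -56.260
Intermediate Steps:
J(P, K) = 1/(2*P)
y = 4 (y = -14 + 2*9 = -14 + 18 = 4)
Q(q) = 4/q
(137 + (0 - 6)²)*Q((4 + J(5, -3))*t) = (137 + (0 - 6)²)*(4/(((4 + (½)/5)*(-3)))) = (137 + (-6)²)*(4/(((4 + (½)*(⅕))*(-3)))) = (137 + 36)*(4/(((4 + ⅒)*(-3)))) = 173*(4/(((41/10)*(-3)))) = 173*(4/(-123/10)) = 173*(4*(-10/123)) = 173*(-40/123) = -6920/123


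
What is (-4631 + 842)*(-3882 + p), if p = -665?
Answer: 17228583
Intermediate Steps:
(-4631 + 842)*(-3882 + p) = (-4631 + 842)*(-3882 - 665) = -3789*(-4547) = 17228583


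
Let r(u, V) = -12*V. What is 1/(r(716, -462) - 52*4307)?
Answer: -1/218420 ≈ -4.5783e-6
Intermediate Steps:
1/(r(716, -462) - 52*4307) = 1/(-12*(-462) - 52*4307) = 1/(5544 - 223964) = 1/(-218420) = -1/218420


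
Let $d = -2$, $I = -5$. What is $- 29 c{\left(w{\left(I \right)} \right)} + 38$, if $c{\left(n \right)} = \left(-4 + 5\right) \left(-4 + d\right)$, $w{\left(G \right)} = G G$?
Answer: $212$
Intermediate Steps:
$w{\left(G \right)} = G^{2}$
$c{\left(n \right)} = -6$ ($c{\left(n \right)} = \left(-4 + 5\right) \left(-4 - 2\right) = 1 \left(-6\right) = -6$)
$- 29 c{\left(w{\left(I \right)} \right)} + 38 = \left(-29\right) \left(-6\right) + 38 = 174 + 38 = 212$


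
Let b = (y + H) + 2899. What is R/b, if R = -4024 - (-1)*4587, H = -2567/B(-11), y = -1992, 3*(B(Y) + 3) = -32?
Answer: 23083/44888 ≈ 0.51424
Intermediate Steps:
B(Y) = -41/3 (B(Y) = -3 + (⅓)*(-32) = -3 - 32/3 = -41/3)
H = 7701/41 (H = -2567/(-41/3) = -2567*(-3/41) = 7701/41 ≈ 187.83)
b = 44888/41 (b = (-1992 + 7701/41) + 2899 = -73971/41 + 2899 = 44888/41 ≈ 1094.8)
R = 563 (R = -4024 - 1*(-4587) = -4024 + 4587 = 563)
R/b = 563/(44888/41) = 563*(41/44888) = 23083/44888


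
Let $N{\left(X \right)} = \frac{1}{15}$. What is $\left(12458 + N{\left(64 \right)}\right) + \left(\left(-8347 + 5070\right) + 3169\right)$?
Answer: $\frac{185251}{15} \approx 12350.0$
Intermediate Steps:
$N{\left(X \right)} = \frac{1}{15}$
$\left(12458 + N{\left(64 \right)}\right) + \left(\left(-8347 + 5070\right) + 3169\right) = \left(12458 + \frac{1}{15}\right) + \left(\left(-8347 + 5070\right) + 3169\right) = \frac{186871}{15} + \left(-3277 + 3169\right) = \frac{186871}{15} - 108 = \frac{185251}{15}$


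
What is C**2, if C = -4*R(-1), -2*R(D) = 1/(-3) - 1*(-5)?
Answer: 784/9 ≈ 87.111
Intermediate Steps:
R(D) = -7/3 (R(D) = -(1/(-3) - 1*(-5))/2 = -(1*(-1/3) + 5)/2 = -(-1/3 + 5)/2 = -1/2*14/3 = -7/3)
C = 28/3 (C = -4*(-7/3) = 28/3 ≈ 9.3333)
C**2 = (28/3)**2 = 784/9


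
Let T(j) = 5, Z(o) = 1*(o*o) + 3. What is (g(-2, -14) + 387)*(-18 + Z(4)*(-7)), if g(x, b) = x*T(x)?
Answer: -56927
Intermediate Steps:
Z(o) = 3 + o² (Z(o) = 1*o² + 3 = o² + 3 = 3 + o²)
g(x, b) = 5*x (g(x, b) = x*5 = 5*x)
(g(-2, -14) + 387)*(-18 + Z(4)*(-7)) = (5*(-2) + 387)*(-18 + (3 + 4²)*(-7)) = (-10 + 387)*(-18 + (3 + 16)*(-7)) = 377*(-18 + 19*(-7)) = 377*(-18 - 133) = 377*(-151) = -56927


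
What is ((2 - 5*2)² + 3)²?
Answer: 4489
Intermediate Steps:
((2 - 5*2)² + 3)² = ((2 - 10)² + 3)² = ((-8)² + 3)² = (64 + 3)² = 67² = 4489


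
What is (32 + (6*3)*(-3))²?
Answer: 484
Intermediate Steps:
(32 + (6*3)*(-3))² = (32 + 18*(-3))² = (32 - 54)² = (-22)² = 484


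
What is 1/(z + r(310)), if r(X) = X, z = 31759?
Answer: 1/32069 ≈ 3.1183e-5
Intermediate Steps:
1/(z + r(310)) = 1/(31759 + 310) = 1/32069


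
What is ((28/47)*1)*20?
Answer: 560/47 ≈ 11.915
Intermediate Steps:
((28/47)*1)*20 = (28/47)*20 = 560/47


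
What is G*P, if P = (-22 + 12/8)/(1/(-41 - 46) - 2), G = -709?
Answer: -2529003/350 ≈ -7225.7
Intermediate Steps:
P = 3567/350 (P = (-22 + 12*(⅛))/(1/(-87) - 2) = (-22 + 3/2)/(-1/87 - 2) = -41/(2*(-175/87)) = -41/2*(-87/175) = 3567/350 ≈ 10.191)
G*P = -709*3567/350 = -2529003/350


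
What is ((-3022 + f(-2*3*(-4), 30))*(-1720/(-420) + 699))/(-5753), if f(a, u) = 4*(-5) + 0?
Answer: 14971710/40271 ≈ 371.77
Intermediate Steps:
f(a, u) = -20 (f(a, u) = -20 + 0 = -20)
((-3022 + f(-2*3*(-4), 30))*(-1720/(-420) + 699))/(-5753) = ((-3022 - 20)*(-1720/(-420) + 699))/(-5753) = -3042*(-1720*(-1/420) + 699)*(-1/5753) = -3042*(86/21 + 699)*(-1/5753) = -3042*14765/21*(-1/5753) = -14971710/7*(-1/5753) = 14971710/40271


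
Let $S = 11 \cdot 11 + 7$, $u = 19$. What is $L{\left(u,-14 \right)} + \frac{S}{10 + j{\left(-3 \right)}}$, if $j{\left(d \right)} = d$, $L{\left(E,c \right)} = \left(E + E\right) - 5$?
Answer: $\frac{359}{7} \approx 51.286$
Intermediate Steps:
$L{\left(E,c \right)} = -5 + 2 E$ ($L{\left(E,c \right)} = 2 E - 5 = -5 + 2 E$)
$S = 128$ ($S = 121 + 7 = 128$)
$L{\left(u,-14 \right)} + \frac{S}{10 + j{\left(-3 \right)}} = \left(-5 + 2 \cdot 19\right) + \frac{128}{10 - 3} = \left(-5 + 38\right) + \frac{128}{7} = 33 + 128 \cdot \frac{1}{7} = 33 + \frac{128}{7} = \frac{359}{7}$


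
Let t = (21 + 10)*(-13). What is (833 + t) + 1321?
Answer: 1751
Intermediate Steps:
t = -403 (t = 31*(-13) = -403)
(833 + t) + 1321 = (833 - 403) + 1321 = 430 + 1321 = 1751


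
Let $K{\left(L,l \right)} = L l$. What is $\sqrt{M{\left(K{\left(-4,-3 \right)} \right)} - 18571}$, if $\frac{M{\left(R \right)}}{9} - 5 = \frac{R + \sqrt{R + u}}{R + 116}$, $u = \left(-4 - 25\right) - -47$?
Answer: $\frac{\sqrt{-4742440 + 18 \sqrt{30}}}{16} \approx 136.11 i$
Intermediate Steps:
$u = 18$ ($u = \left(-4 - 25\right) + 47 = -29 + 47 = 18$)
$M{\left(R \right)} = 45 + \frac{9 \left(R + \sqrt{18 + R}\right)}{116 + R}$ ($M{\left(R \right)} = 45 + 9 \frac{R + \sqrt{R + 18}}{R + 116} = 45 + 9 \frac{R + \sqrt{18 + R}}{116 + R} = 45 + \frac{9 \left(R + \sqrt{18 + R}\right)}{116 + R}$)
$\sqrt{M{\left(K{\left(-4,-3 \right)} \right)} - 18571} = \sqrt{\frac{9 \left(580 + \sqrt{18 - -12} + 6 \left(\left(-4\right) \left(-3\right)\right)\right)}{116 - -12} - 18571} = \sqrt{\frac{9 \left(580 + \sqrt{18 + 12} + 6 \cdot 12\right)}{116 + 12} - 18571} = \sqrt{\frac{9 \left(580 + \sqrt{30} + 72\right)}{128} - 18571} = \sqrt{9 \cdot \frac{1}{128} \left(652 + \sqrt{30}\right) - 18571} = \sqrt{\left(\frac{1467}{32} + \frac{9 \sqrt{30}}{128}\right) - 18571} = \sqrt{- \frac{592805}{32} + \frac{9 \sqrt{30}}{128}}$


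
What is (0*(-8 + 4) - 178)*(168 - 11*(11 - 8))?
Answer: -24030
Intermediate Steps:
(0*(-8 + 4) - 178)*(168 - 11*(11 - 8)) = (0*(-4) - 178)*(168 - 11*3) = (0 - 178)*(168 - 33) = -178*135 = -24030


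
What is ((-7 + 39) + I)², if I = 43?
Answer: 5625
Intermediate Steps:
((-7 + 39) + I)² = ((-7 + 39) + 43)² = (32 + 43)² = 75² = 5625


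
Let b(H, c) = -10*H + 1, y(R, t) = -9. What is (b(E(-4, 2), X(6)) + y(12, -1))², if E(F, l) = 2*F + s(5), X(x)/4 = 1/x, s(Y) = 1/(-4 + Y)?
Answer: 3844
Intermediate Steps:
X(x) = 4/x
E(F, l) = 1 + 2*F (E(F, l) = 2*F + 1/(-4 + 5) = 2*F + 1/1 = 2*F + 1 = 1 + 2*F)
b(H, c) = 1 - 10*H
(b(E(-4, 2), X(6)) + y(12, -1))² = ((1 - 10*(1 + 2*(-4))) - 9)² = ((1 - 10*(1 - 8)) - 9)² = ((1 - 10*(-7)) - 9)² = ((1 + 70) - 9)² = (71 - 9)² = 62² = 3844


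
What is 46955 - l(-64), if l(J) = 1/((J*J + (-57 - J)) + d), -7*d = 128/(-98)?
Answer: 66084137972/1407393 ≈ 46955.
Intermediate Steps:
d = 64/343 (d = -128/(7*(-98)) = -128*(-1)/(7*98) = -⅐*(-64/49) = 64/343 ≈ 0.18659)
l(J) = 1/(-19487/343 + J² - J) (l(J) = 1/((J*J + (-57 - J)) + 64/343) = 1/((J² + (-57 - J)) + 64/343) = 1/((-57 + J² - J) + 64/343) = 1/(-19487/343 + J² - J))
46955 - l(-64) = 46955 - 343/(-19487 - 343*(-64) + 343*(-64)²) = 46955 - 343/(-19487 + 21952 + 343*4096) = 46955 - 343/(-19487 + 21952 + 1404928) = 46955 - 343/1407393 = 66084137972/1407393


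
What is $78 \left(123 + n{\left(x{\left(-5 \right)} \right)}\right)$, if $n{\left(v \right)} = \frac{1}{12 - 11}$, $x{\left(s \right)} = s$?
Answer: $9672$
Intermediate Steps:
$n{\left(v \right)} = 1$ ($n{\left(v \right)} = 1^{-1} = 1$)
$78 \left(123 + n{\left(x{\left(-5 \right)} \right)}\right) = 78 \left(123 + 1\right) = 78 \cdot 124 = 9672$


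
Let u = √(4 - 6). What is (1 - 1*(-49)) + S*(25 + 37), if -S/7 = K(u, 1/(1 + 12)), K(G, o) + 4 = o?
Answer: 22784/13 ≈ 1752.6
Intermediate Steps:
u = I*√2 (u = √(-2) = I*√2 ≈ 1.4142*I)
K(G, o) = -4 + o
S = 357/13 (S = -7*(-4 + 1/(1 + 12)) = -7*(-4 + 1/13) = -7*(-51/13) = 357/13 ≈ 27.462)
(1 - 1*(-49)) + S*(25 + 37) = (1 - 1*(-49)) + 357*(25 + 37)/13 = (1 + 49) + (357/13)*62 = 50 + 22134/13 = 22784/13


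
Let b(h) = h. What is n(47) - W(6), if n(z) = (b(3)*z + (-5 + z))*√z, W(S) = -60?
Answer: 60 + 183*√47 ≈ 1314.6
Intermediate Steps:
n(z) = √z*(-5 + 4*z) (n(z) = (3*z + (-5 + z))*√z = (-5 + 4*z)*√z = √z*(-5 + 4*z))
n(47) - W(6) = √47*(-5 + 4*47) - 1*(-60) = √47*(-5 + 188) + 60 = √47*183 + 60 = 183*√47 + 60 = 60 + 183*√47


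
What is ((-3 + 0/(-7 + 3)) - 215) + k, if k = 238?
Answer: 20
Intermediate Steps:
((-3 + 0/(-7 + 3)) - 215) + k = ((-3 + 0/(-7 + 3)) - 215) + 238 = ((-3 + 0/(-4)) - 215) + 238 = ((-3 - 1/4*0) - 215) + 238 = ((-3 + 0) - 215) + 238 = (-3 - 215) + 238 = -218 + 238 = 20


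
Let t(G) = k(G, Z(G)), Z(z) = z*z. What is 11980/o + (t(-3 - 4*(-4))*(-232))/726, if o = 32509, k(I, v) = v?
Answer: -632957696/11800767 ≈ -53.637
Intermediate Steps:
Z(z) = z²
t(G) = G²
11980/o + (t(-3 - 4*(-4))*(-232))/726 = 11980/32509 + ((-3 - 4*(-4))²*(-232))/726 = 11980*(1/32509) + ((-3 + 16)²*(-232))*(1/726) = 11980/32509 + (13²*(-232))*(1/726) = 11980/32509 + (169*(-232))*(1/726) = 11980/32509 - 39208*1/726 = 11980/32509 - 19604/363 = -632957696/11800767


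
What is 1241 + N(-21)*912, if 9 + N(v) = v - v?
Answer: -6967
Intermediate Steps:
N(v) = -9 (N(v) = -9 + (v - v) = -9 + 0 = -9)
1241 + N(-21)*912 = 1241 - 9*912 = 1241 - 8208 = -6967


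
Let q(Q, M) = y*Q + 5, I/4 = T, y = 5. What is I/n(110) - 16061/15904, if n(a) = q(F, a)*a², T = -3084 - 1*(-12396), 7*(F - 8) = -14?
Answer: -31680823/34364000 ≈ -0.92192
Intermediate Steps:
F = 6 (F = 8 + (⅐)*(-14) = 8 - 2 = 6)
T = 9312 (T = -3084 + 12396 = 9312)
I = 37248 (I = 4*9312 = 37248)
q(Q, M) = 5 + 5*Q (q(Q, M) = 5*Q + 5 = 5 + 5*Q)
n(a) = 35*a² (n(a) = (5 + 5*6)*a² = (5 + 30)*a² = 35*a²)
I/n(110) - 16061/15904 = 37248/((35*110²)) - 16061/15904 = 37248/((35*12100)) - 16061*1/15904 = 37248/423500 - 16061/15904 = 37248*(1/423500) - 16061/15904 = 9312/105875 - 16061/15904 = -31680823/34364000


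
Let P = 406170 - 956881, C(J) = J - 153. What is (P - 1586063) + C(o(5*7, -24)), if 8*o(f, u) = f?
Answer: -17095381/8 ≈ -2.1369e+6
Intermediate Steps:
o(f, u) = f/8
C(J) = -153 + J
P = -550711
(P - 1586063) + C(o(5*7, -24)) = (-550711 - 1586063) + (-153 + (5*7)/8) = -2136774 + (-153 + (1/8)*35) = -2136774 + (-153 + 35/8) = -2136774 - 1189/8 = -17095381/8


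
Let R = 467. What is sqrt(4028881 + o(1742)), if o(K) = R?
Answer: 2*sqrt(1007337) ≈ 2007.3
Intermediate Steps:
o(K) = 467
sqrt(4028881 + o(1742)) = sqrt(4028881 + 467) = sqrt(4029348) = 2*sqrt(1007337)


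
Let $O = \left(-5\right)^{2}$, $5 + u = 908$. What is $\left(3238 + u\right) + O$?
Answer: $4166$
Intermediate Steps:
$u = 903$ ($u = -5 + 908 = 903$)
$O = 25$
$\left(3238 + u\right) + O = \left(3238 + 903\right) + 25 = 4141 + 25 = 4166$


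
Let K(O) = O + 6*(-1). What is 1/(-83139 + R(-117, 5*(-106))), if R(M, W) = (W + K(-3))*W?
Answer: 1/202531 ≈ 4.9375e-6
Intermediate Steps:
K(O) = -6 + O (K(O) = O - 6 = -6 + O)
R(M, W) = W*(-9 + W) (R(M, W) = (W + (-6 - 3))*W = (W - 9)*W = (-9 + W)*W = W*(-9 + W))
1/(-83139 + R(-117, 5*(-106))) = 1/(-83139 + (5*(-106))*(-9 + 5*(-106))) = 1/(-83139 - 530*(-9 - 530)) = 1/(-83139 - 530*(-539)) = 1/(-83139 + 285670) = 1/202531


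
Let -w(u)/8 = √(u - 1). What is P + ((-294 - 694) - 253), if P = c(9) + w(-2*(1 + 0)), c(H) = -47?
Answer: -1288 - 8*I*√3 ≈ -1288.0 - 13.856*I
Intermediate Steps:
w(u) = -8*√(-1 + u) (w(u) = -8*√(u - 1) = -8*√(-1 + u))
P = -47 - 8*I*√3 (P = -47 - 8*√(-1 - 2*(1 + 0)) = -47 - 8*√(-1 - 2*1) = -47 - 8*√(-1 - 2) = -47 - 8*I*√3 ≈ -47.0 - 13.856*I)
P + ((-294 - 694) - 253) = (-47 - 8*I*√3) + ((-294 - 694) - 253) = (-47 - 8*I*√3) + (-988 - 253) = (-47 - 8*I*√3) - 1241 = -1288 - 8*I*√3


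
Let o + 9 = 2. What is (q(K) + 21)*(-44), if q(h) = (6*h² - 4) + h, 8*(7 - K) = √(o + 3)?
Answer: -27951/2 + 935*I ≈ -13976.0 + 935.0*I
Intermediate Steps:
o = -7 (o = -9 + 2 = -7)
K = 7 - I/4 (K = 7 - √(-7 + 3)/8 = 7 - I/4 ≈ 7.0 - 0.25*I)
q(h) = -4 + h + 6*h² (q(h) = (-4 + 6*h²) + h = -4 + h + 6*h²)
(q(K) + 21)*(-44) = ((-4 + (7 - I/4) + 6*(7 - I/4)²) + 21)*(-44) = ((3 + 6*(7 - I/4)² - I/4) + 21)*(-44) = (24 + 6*(7 - I/4)² - I/4)*(-44) = -1056 - 264*(7 - I/4)² + 11*I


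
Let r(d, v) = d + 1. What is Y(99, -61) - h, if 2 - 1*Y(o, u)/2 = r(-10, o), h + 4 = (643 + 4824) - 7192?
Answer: 1751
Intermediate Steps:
h = -1729 (h = -4 + ((643 + 4824) - 7192) = -4 + (5467 - 7192) = -4 - 1725 = -1729)
r(d, v) = 1 + d
Y(o, u) = 22 (Y(o, u) = 4 - 2*(1 - 10) = 4 - 2*(-9) = 4 + 18 = 22)
Y(99, -61) - h = 22 - 1*(-1729) = 22 + 1729 = 1751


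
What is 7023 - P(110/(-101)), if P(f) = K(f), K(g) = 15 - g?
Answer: 707698/101 ≈ 7006.9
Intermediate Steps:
P(f) = 15 - f
7023 - P(110/(-101)) = 7023 - (15 - 110/(-101)) = 7023 - (15 - 110*(-1)/101) = 7023 - (15 - 1*(-110/101)) = 7023 - (15 + 110/101) = 7023 - 1*1625/101 = 7023 - 1625/101 = 707698/101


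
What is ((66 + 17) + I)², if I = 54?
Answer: 18769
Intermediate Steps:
((66 + 17) + I)² = ((66 + 17) + 54)² = (83 + 54)² = 137² = 18769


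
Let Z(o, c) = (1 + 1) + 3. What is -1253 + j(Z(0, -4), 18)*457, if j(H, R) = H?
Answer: 1032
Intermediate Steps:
Z(o, c) = 5 (Z(o, c) = 2 + 3 = 5)
-1253 + j(Z(0, -4), 18)*457 = -1253 + 5*457 = -1253 + 2285 = 1032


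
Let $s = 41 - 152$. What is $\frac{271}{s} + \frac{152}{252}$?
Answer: $- \frac{4285}{2331} \approx -1.8383$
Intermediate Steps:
$s = -111$ ($s = 41 - 152 = -111$)
$\frac{271}{s} + \frac{152}{252} = \frac{271}{-111} + \frac{152}{252} = 271 \left(- \frac{1}{111}\right) + 152 \cdot \frac{1}{252} = - \frac{271}{111} + \frac{38}{63} = - \frac{4285}{2331}$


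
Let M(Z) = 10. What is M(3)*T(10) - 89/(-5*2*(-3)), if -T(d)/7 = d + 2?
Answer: -25289/30 ≈ -842.97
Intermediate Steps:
T(d) = -14 - 7*d (T(d) = -7*(d + 2) = -7*(2 + d) = -14 - 7*d)
M(3)*T(10) - 89/(-5*2*(-3)) = 10*(-14 - 7*10) - 89/(-5*2*(-3)) = 10*(-14 - 70) - 89/((-10*(-3))) = 10*(-84) - 89/30 = -840 - 89*1/30 = -840 - 89/30 = -25289/30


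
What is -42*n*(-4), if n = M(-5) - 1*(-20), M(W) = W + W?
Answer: 1680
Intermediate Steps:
M(W) = 2*W
n = 10 (n = 2*(-5) - 1*(-20) = -10 + 20 = 10)
-42*n*(-4) = -42*10*(-4) = -420*(-4) = 1680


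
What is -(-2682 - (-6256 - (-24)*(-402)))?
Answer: -13222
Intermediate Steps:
-(-2682 - (-6256 - (-24)*(-402))) = -(-2682 - (-6256 - 1*9648)) = -(-2682 - (-6256 - 9648)) = -(-2682 - 1*(-15904)) = -(-2682 + 15904) = -1*13222 = -13222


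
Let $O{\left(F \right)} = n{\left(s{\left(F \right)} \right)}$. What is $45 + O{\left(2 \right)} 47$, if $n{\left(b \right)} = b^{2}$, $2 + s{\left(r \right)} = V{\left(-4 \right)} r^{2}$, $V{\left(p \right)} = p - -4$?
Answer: $233$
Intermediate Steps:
$V{\left(p \right)} = 4 + p$ ($V{\left(p \right)} = p + 4 = 4 + p$)
$s{\left(r \right)} = -2$ ($s{\left(r \right)} = -2 + \left(4 - 4\right) r^{2} = -2 + 0 r^{2} = -2 + 0 = -2$)
$O{\left(F \right)} = 4$ ($O{\left(F \right)} = \left(-2\right)^{2} = 4$)
$45 + O{\left(2 \right)} 47 = 45 + 4 \cdot 47 = 45 + 188 = 233$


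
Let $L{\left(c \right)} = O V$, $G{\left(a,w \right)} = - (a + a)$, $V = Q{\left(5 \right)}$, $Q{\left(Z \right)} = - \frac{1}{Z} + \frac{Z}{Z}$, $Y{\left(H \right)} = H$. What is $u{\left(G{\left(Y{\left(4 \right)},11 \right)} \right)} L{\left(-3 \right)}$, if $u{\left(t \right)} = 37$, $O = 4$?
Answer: $\frac{592}{5} \approx 118.4$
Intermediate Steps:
$Q{\left(Z \right)} = 1 - \frac{1}{Z}$ ($Q{\left(Z \right)} = - \frac{1}{Z} + 1 = 1 - \frac{1}{Z}$)
$V = \frac{4}{5}$ ($V = \frac{-1 + 5}{5} = \frac{1}{5} \cdot 4 = \frac{4}{5} \approx 0.8$)
$G{\left(a,w \right)} = - 2 a$
$L{\left(c \right)} = \frac{16}{5}$ ($L{\left(c \right)} = 4 \cdot \frac{4}{5} = \frac{16}{5}$)
$u{\left(G{\left(Y{\left(4 \right)},11 \right)} \right)} L{\left(-3 \right)} = 37 \cdot \frac{16}{5} = \frac{592}{5}$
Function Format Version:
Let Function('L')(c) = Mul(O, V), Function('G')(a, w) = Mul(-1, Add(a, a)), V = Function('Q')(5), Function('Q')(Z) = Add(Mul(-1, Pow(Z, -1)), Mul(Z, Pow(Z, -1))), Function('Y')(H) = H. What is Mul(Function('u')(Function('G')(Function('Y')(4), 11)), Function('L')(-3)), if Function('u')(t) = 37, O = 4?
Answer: Rational(592, 5) ≈ 118.40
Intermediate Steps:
Function('Q')(Z) = Add(1, Mul(-1, Pow(Z, -1))) (Function('Q')(Z) = Add(Mul(-1, Pow(Z, -1)), 1) = Add(1, Mul(-1, Pow(Z, -1))))
V = Rational(4, 5) (V = Mul(Pow(5, -1), Add(-1, 5)) = Mul(Rational(1, 5), 4) = Rational(4, 5) ≈ 0.80000)
Function('G')(a, w) = Mul(-2, a) (Function('G')(a, w) = Mul(-1, Mul(2, a)) = Mul(-2, a))
Function('L')(c) = Rational(16, 5) (Function('L')(c) = Mul(4, Rational(4, 5)) = Rational(16, 5))
Mul(Function('u')(Function('G')(Function('Y')(4), 11)), Function('L')(-3)) = Mul(37, Rational(16, 5)) = Rational(592, 5)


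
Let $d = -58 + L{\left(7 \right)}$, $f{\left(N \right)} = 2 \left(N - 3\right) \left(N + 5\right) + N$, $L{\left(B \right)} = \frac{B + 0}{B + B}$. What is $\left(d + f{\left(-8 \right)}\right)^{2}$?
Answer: $\frac{1}{4} \approx 0.25$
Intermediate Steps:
$L{\left(B \right)} = \frac{1}{2}$ ($L{\left(B \right)} = \frac{B}{2 B} = B \frac{1}{2 B} = \frac{1}{2}$)
$f{\left(N \right)} = N + 2 \left(-3 + N\right) \left(5 + N\right)$ ($f{\left(N \right)} = 2 \left(-3 + N\right) \left(5 + N\right) + N = N + 2 \left(-3 + N\right) \left(5 + N\right)$)
$d = - \frac{115}{2}$ ($d = -58 + \frac{1}{2} = - \frac{115}{2} \approx -57.5$)
$\left(d + f{\left(-8 \right)}\right)^{2} = \left(- \frac{115}{2} + \left(-30 + 2 \left(-8\right)^{2} + 5 \left(-8\right)\right)\right)^{2} = \left(- \frac{115}{2} - -58\right)^{2} = \left(- \frac{115}{2} + 58\right)^{2} = \left(\frac{1}{2}\right)^{2} = \frac{1}{4}$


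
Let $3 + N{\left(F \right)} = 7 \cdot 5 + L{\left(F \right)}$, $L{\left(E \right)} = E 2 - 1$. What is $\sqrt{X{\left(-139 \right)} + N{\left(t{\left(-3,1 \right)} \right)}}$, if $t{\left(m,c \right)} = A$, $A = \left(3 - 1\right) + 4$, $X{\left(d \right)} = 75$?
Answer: $\sqrt{118} \approx 10.863$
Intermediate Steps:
$L{\left(E \right)} = -1 + 2 E$ ($L{\left(E \right)} = 2 E - 1 = -1 + 2 E$)
$A = 6$ ($A = 2 + 4 = 6$)
$t{\left(m,c \right)} = 6$
$N{\left(F \right)} = 31 + 2 F$ ($N{\left(F \right)} = -3 + \left(7 \cdot 5 + \left(-1 + 2 F\right)\right) = -3 + \left(35 + \left(-1 + 2 F\right)\right) = -3 + \left(34 + 2 F\right) = 31 + 2 F$)
$\sqrt{X{\left(-139 \right)} + N{\left(t{\left(-3,1 \right)} \right)}} = \sqrt{75 + \left(31 + 2 \cdot 6\right)} = \sqrt{75 + \left(31 + 12\right)} = \sqrt{75 + 43} = \sqrt{118}$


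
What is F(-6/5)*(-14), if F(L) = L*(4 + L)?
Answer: 1176/25 ≈ 47.040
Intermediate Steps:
F(-6/5)*(-14) = ((-6/5)*(4 - 6/5))*(-14) = ((-6*⅕)*(4 - 6*⅕))*(-14) = -6*(4 - 6/5)/5*(-14) = -6/5*14/5*(-14) = -84/25*(-14) = 1176/25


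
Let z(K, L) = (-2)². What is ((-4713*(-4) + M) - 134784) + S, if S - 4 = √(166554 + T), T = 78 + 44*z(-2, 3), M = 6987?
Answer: -108941 + 2*√41702 ≈ -1.0853e+5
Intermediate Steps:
z(K, L) = 4
T = 254 (T = 78 + 44*4 = 78 + 176 = 254)
S = 4 + 2*√41702 (S = 4 + √(166554 + 254) = 4 + √166808 = 4 + 2*√41702 ≈ 412.42)
((-4713*(-4) + M) - 134784) + S = ((-4713*(-4) + 6987) - 134784) + (4 + 2*√41702) = ((18852 + 6987) - 134784) + (4 + 2*√41702) = (25839 - 134784) + (4 + 2*√41702) = -108945 + (4 + 2*√41702) = -108941 + 2*√41702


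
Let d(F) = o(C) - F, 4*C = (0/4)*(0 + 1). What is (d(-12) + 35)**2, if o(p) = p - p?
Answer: 2209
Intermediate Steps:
C = 0 (C = ((0/4)*(0 + 1))/4 = ((0*(1/4))*1)/4 = (0*1)/4 = (1/4)*0 = 0)
o(p) = 0
d(F) = -F (d(F) = 0 - F = -F)
(d(-12) + 35)**2 = (-1*(-12) + 35)**2 = (12 + 35)**2 = 47**2 = 2209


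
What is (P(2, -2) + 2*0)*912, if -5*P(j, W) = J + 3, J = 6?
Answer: -8208/5 ≈ -1641.6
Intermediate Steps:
P(j, W) = -9/5 (P(j, W) = -(6 + 3)/5 = -⅕*9 = -9/5)
(P(2, -2) + 2*0)*912 = (-9/5 + 2*0)*912 = (-9/5 + 0)*912 = -9/5*912 = -8208/5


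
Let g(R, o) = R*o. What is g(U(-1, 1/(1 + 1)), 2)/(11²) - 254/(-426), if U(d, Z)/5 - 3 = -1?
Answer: 19627/25773 ≈ 0.76153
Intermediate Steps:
U(d, Z) = 10 (U(d, Z) = 15 + 5*(-1) = 15 - 5 = 10)
g(U(-1, 1/(1 + 1)), 2)/(11²) - 254/(-426) = (10*2)/(11²) - 254/(-426) = 20/121 - 254*(-1/426) = 20*(1/121) + 127/213 = 20/121 + 127/213 = 19627/25773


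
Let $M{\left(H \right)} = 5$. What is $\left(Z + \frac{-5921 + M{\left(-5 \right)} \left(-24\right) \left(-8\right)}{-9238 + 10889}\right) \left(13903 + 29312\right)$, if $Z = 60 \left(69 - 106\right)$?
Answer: $- \frac{158606871915}{1651} \approx -9.6067 \cdot 10^{7}$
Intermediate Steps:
$Z = -2220$ ($Z = 60 \left(-37\right) = -2220$)
$\left(Z + \frac{-5921 + M{\left(-5 \right)} \left(-24\right) \left(-8\right)}{-9238 + 10889}\right) \left(13903 + 29312\right) = \left(-2220 + \frac{-5921 + 5 \left(-24\right) \left(-8\right)}{-9238 + 10889}\right) \left(13903 + 29312\right) = \left(-2220 + \frac{-5921 - -960}{1651}\right) 43215 = \left(-2220 + \left(-5921 + 960\right) \frac{1}{1651}\right) 43215 = \left(-2220 - \frac{4961}{1651}\right) 43215 = \left(- \frac{3670181}{1651}\right) 43215 = - \frac{158606871915}{1651}$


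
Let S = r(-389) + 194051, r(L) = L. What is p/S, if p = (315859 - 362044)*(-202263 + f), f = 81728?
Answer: 1855636325/64554 ≈ 28746.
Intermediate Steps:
p = 5566908975 (p = (315859 - 362044)*(-202263 + 81728) = -46185*(-120535) = 5566908975)
S = 193662 (S = -389 + 194051 = 193662)
p/S = 5566908975/193662 = 5566908975*(1/193662) = 1855636325/64554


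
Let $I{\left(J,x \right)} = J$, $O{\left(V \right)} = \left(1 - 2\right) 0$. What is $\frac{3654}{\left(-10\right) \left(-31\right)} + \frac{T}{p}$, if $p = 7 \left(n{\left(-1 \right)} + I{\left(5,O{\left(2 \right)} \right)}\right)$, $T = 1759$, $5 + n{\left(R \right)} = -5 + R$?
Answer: $- \frac{195911}{6510} \approx -30.094$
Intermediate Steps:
$O{\left(V \right)} = 0$ ($O{\left(V \right)} = \left(-1\right) 0 = 0$)
$n{\left(R \right)} = -10 + R$ ($n{\left(R \right)} = -5 + \left(-5 + R\right) = -10 + R$)
$p = -42$ ($p = 7 \left(\left(-10 - 1\right) + 5\right) = 7 \left(-11 + 5\right) = 7 \left(-6\right) = -42$)
$\frac{3654}{\left(-10\right) \left(-31\right)} + \frac{T}{p} = \frac{3654}{\left(-10\right) \left(-31\right)} + \frac{1759}{-42} = \frac{3654}{310} + 1759 \left(- \frac{1}{42}\right) = 3654 \cdot \frac{1}{310} - \frac{1759}{42} = \frac{1827}{155} - \frac{1759}{42} = - \frac{195911}{6510}$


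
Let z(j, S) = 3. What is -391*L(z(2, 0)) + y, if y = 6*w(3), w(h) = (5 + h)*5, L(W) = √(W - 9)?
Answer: 240 - 391*I*√6 ≈ 240.0 - 957.75*I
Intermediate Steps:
L(W) = √(-9 + W)
w(h) = 25 + 5*h
y = 240 (y = 6*(25 + 5*3) = 6*(25 + 15) = 6*40 = 240)
-391*L(z(2, 0)) + y = -391*√(-9 + 3) + 240 = -391*I*√6 + 240 = 240 - 391*I*√6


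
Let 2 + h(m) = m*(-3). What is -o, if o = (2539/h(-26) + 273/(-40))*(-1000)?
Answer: 505075/19 ≈ 26583.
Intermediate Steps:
h(m) = -2 - 3*m (h(m) = -2 + m*(-3) = -2 - 3*m)
o = -505075/19 (o = (2539/(-2 - 3*(-26)) + 273/(-40))*(-1000) = (2539/(-2 + 78) + 273*(-1/40))*(-1000) = (2539/76 - 273/40)*(-1000) = (20203/760)*(-1000) = -505075/19 ≈ -26583.)
-o = -1*(-505075/19) = 505075/19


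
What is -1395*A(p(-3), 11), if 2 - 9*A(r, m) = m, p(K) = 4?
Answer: 1395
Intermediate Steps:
A(r, m) = 2/9 - m/9
-1395*A(p(-3), 11) = -1395*(2/9 - ⅑*11) = -1395*(2/9 - 11/9) = -1395*(-1) = 1395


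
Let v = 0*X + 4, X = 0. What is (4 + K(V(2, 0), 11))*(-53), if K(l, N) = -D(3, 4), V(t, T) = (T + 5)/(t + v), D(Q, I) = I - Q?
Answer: -159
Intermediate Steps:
v = 4 (v = 0*0 + 4 = 0 + 4 = 4)
V(t, T) = (5 + T)/(4 + t) (V(t, T) = (T + 5)/(t + 4) = (5 + T)/(4 + t))
K(l, N) = -1 (K(l, N) = -(4 - 1*3) = -(4 - 3) = -1*1 = -1)
(4 + K(V(2, 0), 11))*(-53) = (4 - 1)*(-53) = 3*(-53) = -159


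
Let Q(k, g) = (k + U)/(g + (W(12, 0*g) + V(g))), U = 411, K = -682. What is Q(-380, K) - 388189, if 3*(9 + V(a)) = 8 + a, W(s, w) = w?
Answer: -1066355276/2747 ≈ -3.8819e+5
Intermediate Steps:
V(a) = -19/3 + a/3 (V(a) = -9 + (8 + a)/3 = -9 + (8/3 + a/3) = -19/3 + a/3)
Q(k, g) = (411 + k)/(-19/3 + 4*g/3) (Q(k, g) = (k + 411)/(g + (0*g + (-19/3 + g/3))) = (411 + k)/(g + (0 + (-19/3 + g/3))) = (411 + k)/(g + (-19/3 + g/3)) = (411 + k)/(-19/3 + 4*g/3))
Q(-380, K) - 388189 = 3*(411 - 380)/(-19 + 4*(-682)) - 388189 = 3*31/(-19 - 2728) - 388189 = 3*31/(-2747) - 388189 = 3*(-1/2747)*31 - 388189 = -93/2747 - 388189 = -1066355276/2747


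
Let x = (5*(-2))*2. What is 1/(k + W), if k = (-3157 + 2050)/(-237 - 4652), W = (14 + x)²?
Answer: 4889/177111 ≈ 0.027604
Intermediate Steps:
x = -20 (x = -10*2 = -20)
W = 36 (W = (14 - 20)² = (-6)² = 36)
k = 1107/4889 (k = -1107/(-4889) = -1107*(-1/4889) = 1107/4889 ≈ 0.22643)
1/(k + W) = 1/(1107/4889 + 36) = 1/(177111/4889) = 4889/177111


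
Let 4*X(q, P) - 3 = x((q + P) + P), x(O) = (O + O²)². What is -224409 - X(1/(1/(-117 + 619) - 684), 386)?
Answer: -4950232666422874725732351446039883/55602485760281004650884 ≈ -8.9029e+10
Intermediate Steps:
X(q, P) = ¾ + (q + 2*P)²*(1 + q + 2*P)²/4 (X(q, P) = ¾ + (((q + P) + P)²*(1 + ((q + P) + P))²)/4 = ¾ + (((P + q) + P)²*(1 + ((P + q) + P))²)/4 = ¾ + ((q + 2*P)²*(1 + (q + 2*P))²)/4 = ¾ + ((q + 2*P)²*(1 + q + 2*P)²)/4 = ¾ + (q + 2*P)²*(1 + q + 2*P)²/4)
-224409 - X(1/(1/(-117 + 619) - 684), 386) = -224409 - (¾ + (1/(1/(-117 + 619) - 684) + 2*386)²*(1 + 1/(1/(-117 + 619) - 684) + 2*386)²/4) = -224409 - (¾ + (1/(1/502 - 684) + 772)²*(1 + 1/(1/502 - 684) + 772)²/4) = -224409 - (¾ + (1/(-343367/502) + 772)²*(1 + 1/(-343367/502) + 772)²/4) = -224409 - (¾ + (-502/343367 + 772)²*(1 - 502/343367 + 772)²/4) = -224409 - (¾ + (265078822/343367)²*(265422189/343367)²/4) = -224409 - (¾ + (¼)*(70266781872907684/117900896689)*(70448938413551721/117900896689)) = -224409 - (¾ + 1237555047170736470628041998081041/13900621440070251162721) = -224409 - 1*4950220188724647746832378745812327/55602485760281004650884 = -224409 - 4950220188724647746832378745812327/55602485760281004650884 = -4950232666422874725732351446039883/55602485760281004650884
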